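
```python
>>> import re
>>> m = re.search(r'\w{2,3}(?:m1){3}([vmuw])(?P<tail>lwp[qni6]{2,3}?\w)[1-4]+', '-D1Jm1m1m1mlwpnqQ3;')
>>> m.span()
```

Pattern: 2 to 3 of a word character, then the literal 'm1' repeated 3 times; then one of [vmuw] (captured); then the literal 'lwp', then 2 to 3 of one of [qni6] (lazy), then a word character (captured as 'tail'); then one or more of a character in [1-4].
Unlike `match`, `search` isn't anchored — it looks for the pattern anywhere in the string.
The match spans [1:18] → 'D1Jm1m1m1mlwpnqQ3'.
Captured: group 1 = 'm', group 2 = 'lwpnqQ'.

(1, 18)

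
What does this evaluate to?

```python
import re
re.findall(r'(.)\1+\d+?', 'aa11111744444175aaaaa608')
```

['a', '1', '4', 'a']

The backreference `\1` re-matches whatever the first group consumed, character for character.
Matches: at [0:3] match 'aa1', group 1 = 'a'; at [3:8] match '11117', group 1 = '1'; at [8:14] match '444441', group 1 = '4'; at [16:22] match 'aaaaa6', group 1 = 'a'.
One capturing group, so `findall` returns just the captured substring from each match — 4 in all.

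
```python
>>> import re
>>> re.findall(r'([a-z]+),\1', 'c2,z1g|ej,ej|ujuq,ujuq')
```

['ej', 'ujuq']

The backreference `\1` re-matches whatever the first group consumed, character for character.
One capturing group, so `findall` returns just the captured substring from each match — 2 in all.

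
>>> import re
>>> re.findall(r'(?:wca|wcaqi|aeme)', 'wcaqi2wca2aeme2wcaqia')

['wca', 'wca', 'aeme', 'wca']

Alternation tries branches left to right and keeps the first one that lets the overall match succeed at that position.
Since nothing is captured, `findall` lists the 4 matched substrings directly.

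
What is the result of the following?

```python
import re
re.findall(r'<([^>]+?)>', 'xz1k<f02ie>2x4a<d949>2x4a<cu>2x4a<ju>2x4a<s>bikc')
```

['f02ie', 'd949', 'cu', 'ju', 's']

`findall` collects group 1 from each match (5 total).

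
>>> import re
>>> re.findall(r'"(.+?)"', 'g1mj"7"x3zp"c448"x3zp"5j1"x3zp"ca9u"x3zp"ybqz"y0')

['7', 'c448', '5j1', 'ca9u', 'ybqz']

Lazy quantifiers expand one character at a time until the remainder of the pattern can match.
Matches: at [4:7] match '"7"', group 1 = '7'; at [11:17] match '"c448"', group 1 = 'c448'; at [21:26] match '"5j1"', group 1 = '5j1'; at [30:36] match '"ca9u"', group 1 = 'ca9u'; at [40:46] match '"ybqz"', group 1 = 'ybqz'.
`findall` collects group 1 from each match (5 total).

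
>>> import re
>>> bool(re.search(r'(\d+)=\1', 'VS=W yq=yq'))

`\1` is not a pattern — it's the concrete string captured by group 1, re-applied verbatim.
Here nothing in the string fits, so the call returns None, and `bool(None)` is False.

False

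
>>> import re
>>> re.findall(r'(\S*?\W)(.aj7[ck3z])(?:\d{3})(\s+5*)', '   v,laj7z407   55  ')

[('v,', 'laj7z', '   55')]

This matches zero or more of a non-whitespace character (lazy), then a non-word character (captured); then any character, then the literal 'aj7', then one of [ck3z] (captured); then exactly 3 of a digit (non-capturing group); then one or more of whitespace, then zero or more of the literal '5' (captured).
Walking the string: at [3:18] match 'v,laj7z407   55', groups = ('v,', 'laj7z', '   55').
3 groups means the one result is a tuple of 3 captured strings — 1 here.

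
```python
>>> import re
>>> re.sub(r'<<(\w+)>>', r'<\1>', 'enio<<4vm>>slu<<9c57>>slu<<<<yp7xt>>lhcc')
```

Matches: at [4:11] → '<<4vm>>'; at [14:22] → '<<9c57>>'; at [27:36] → '<<yp7xt>>'.
Each match is replaced using the text its own group 1 captured.

'enio<4vm>slu<9c57>slu<<<yp7xt>lhcc'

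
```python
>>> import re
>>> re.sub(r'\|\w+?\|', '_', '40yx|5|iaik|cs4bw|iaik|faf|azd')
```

'40yx_iaik_iaik_azd'

`sub` substitutes '_' at each match site.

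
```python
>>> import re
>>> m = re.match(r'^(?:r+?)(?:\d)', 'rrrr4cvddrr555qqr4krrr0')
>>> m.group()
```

'rrrr4'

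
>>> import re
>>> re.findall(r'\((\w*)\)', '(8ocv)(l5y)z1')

['8ocv', 'l5y']

Scanning left to right: at [0:6] match '(8ocv)', group 1 = '8ocv'; at [6:11] match '(l5y)', group 1 = 'l5y'.
Because there's exactly one group, `findall` drops the full match and keeps group 1 from each hit.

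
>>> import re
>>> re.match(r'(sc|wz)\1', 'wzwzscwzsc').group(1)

'wz'

A backreference is literal: `\1` must see the identical characters the first group matched.
`match` is anchored at position 0; if the pattern doesn't fit there, it returns None.
The match spans [0:4] → 'wzwz'.
Captured: group 1 = 'wz'.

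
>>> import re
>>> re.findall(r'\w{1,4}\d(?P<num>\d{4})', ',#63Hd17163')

This matches 1 to 4 of a word character, then a digit; then exactly 4 of a digit (captured as 'num').
Because there's exactly one group, `findall` drops the full match and keeps group 1 from the one hit.

['7163']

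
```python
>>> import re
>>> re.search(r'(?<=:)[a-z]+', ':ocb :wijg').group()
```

'ocb'

Because the assertion is zero-width, the text it checks is not consumed and won't appear in the result.
The match spans [1:4] → 'ocb'.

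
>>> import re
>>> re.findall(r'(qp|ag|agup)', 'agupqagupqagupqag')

['ag', 'ag', 'ag', 'ag']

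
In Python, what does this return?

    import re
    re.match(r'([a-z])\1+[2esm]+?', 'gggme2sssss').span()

(0, 4)

A backreference is literal: `\1` must see the identical characters the first group matched.
`re.match` only tries the pattern at the start of the string.
The match spans [0:4] → 'gggm'.
Captured: group 1 = 'g'.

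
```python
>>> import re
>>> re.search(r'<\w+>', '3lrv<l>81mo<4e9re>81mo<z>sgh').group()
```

'<l>'

The match spans [4:7] → '<l>'.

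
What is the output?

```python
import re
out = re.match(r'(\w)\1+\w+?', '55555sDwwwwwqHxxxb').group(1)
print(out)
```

5

The match spans [0:6] → '55555s'.
Captured: group 1 = '5'.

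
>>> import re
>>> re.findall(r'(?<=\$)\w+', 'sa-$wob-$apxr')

Lookahead/lookbehind check context without consuming it, so the matched span excludes the asserted characters.
Scanning left to right: at [4:7] → 'wob'; at [9:13] → 'apxr'.
No capturing groups, so `findall` returns the 2 full match strings.

['wob', 'apxr']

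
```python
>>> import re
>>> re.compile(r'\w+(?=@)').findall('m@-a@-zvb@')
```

['m', 'a', 'zvb']

Because the assertion is zero-width, the text it checks is not consumed and won't appear in the result.
Matches: at [0:1] → 'm'; at [3:4] → 'a'; at [6:9] → 'zvb'.
No capturing groups, so `findall` returns the 3 full match strings.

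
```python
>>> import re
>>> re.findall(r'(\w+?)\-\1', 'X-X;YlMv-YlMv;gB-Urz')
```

['X', 'YlMv']

`\1` has to match the exact text group 1 already captured.
With a single group, `findall` returns only what that group captured — 2 items.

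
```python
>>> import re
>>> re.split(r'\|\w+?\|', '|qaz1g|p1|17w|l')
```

['', 'p1', 'l']

Matches to split on: at [0:7] → '|qaz1g|'; at [9:14] → '|17w|'.
Each match becomes a cut point; 3 segments remain.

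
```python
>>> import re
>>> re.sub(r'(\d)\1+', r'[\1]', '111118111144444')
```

A backreference is literal: `\1` must see the identical characters the first group matched.
Matches: at [0:5] → '11111'; at [6:10] → '1111'; at [10:15] → '44444'.
`\1` in the replacement pulls in group 1's text for each match.

'[1]8[1][4]'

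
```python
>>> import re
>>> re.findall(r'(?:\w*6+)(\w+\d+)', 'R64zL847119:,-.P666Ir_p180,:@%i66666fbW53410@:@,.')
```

['4zL847119', 'Ir_p180', 'fbW53410']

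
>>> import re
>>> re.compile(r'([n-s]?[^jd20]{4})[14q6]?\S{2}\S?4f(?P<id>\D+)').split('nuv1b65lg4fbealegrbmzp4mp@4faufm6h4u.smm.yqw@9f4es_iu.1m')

['', 'nuv1b', 'bealegrbmzp', '4mp@4faufm6h4u.smm.yqw@9f4es_iu.1m']

With a capturing group present, the delimiter's captured portion is kept in the result list.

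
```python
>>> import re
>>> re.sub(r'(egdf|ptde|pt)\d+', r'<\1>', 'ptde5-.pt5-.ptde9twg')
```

'<ptde>-.<pt>-.<ptde>twg'

Matches: at [0:5] → 'ptde5'; at [7:10] → 'pt5'; at [12:17] → 'ptde9'.
Each match is replaced using the text its own group 1 captured.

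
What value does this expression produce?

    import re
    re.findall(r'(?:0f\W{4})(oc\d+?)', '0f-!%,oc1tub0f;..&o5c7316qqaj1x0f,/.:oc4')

The pattern matches the literal '0f', then exactly 4 of a non-word character (non-capturing group); then the literal 'oc', then one or more of a digit (lazy) (captured).
Matches: at [0:9] match '0f-!%,oc1', group 1 = 'oc1'; at [31:40] match '0f,/.:oc4', group 1 = 'oc4'.
With a single group, `findall` returns only what that group captured — 2 items.

['oc1', 'oc4']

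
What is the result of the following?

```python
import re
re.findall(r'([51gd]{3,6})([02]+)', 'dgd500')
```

[('dgd5', '00')]

This matches 3 to 6 of one of [51gd] (captured); then one or more of one of [02] (captured).
Walking the string: at [0:6] match 'dgd500', groups = ('dgd5', '00').
Multiple groups make `findall` return tuples — one 2-tuple for the one match.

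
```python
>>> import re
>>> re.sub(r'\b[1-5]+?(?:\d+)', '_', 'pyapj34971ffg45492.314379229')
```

Pattern: a word boundary (`\b`, zero-width); then one or more of a character in [1-5] (lazy); then one or more of a digit (non-capturing group).
Matches: at [19:28] → '314379229'.
Each match is replaced by '_'.

'pyapj34971ffg45492._'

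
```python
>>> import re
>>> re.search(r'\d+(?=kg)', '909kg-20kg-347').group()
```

'909'

The `(?=…)`/`(?<=…)` assertion just peeks at neighbouring text; it doesn't advance the match position.
The match spans [0:3] → '909'.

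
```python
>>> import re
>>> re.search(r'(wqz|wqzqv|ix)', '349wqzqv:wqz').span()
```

(3, 6)

`|` is ordered: at each position the engine commits to the first alternative that works.
Unlike `match`, `search` isn't anchored — it looks for the pattern anywhere in the string.
The match spans [3:6] → 'wqz'.
Captured: group 1 = 'wqz'.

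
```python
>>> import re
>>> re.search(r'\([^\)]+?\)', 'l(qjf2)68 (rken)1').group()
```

`search` walks the string left to right and returns the first match it finds.
The match spans [1:7] → '(qjf2)'.

'(qjf2)'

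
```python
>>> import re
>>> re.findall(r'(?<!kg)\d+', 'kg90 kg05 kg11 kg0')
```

A negative assertion filters positions out without eating any characters.
Matches: at [3:4] → '0'; at [8:9] → '5'; at [13:14] → '1'.
`findall` yields the raw match text (3 of them) because the pattern has no groups.

['0', '5', '1']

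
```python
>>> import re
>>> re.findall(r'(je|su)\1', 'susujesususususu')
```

['su', 'su', 'su']

A backreference is literal: `\1` must see the identical characters the first group matched.
Scanning left to right: at [0:4] match 'susu', group 1 = 'su'; at [6:10] match 'susu', group 1 = 'su'; at [10:14] match 'susu', group 1 = 'su'.
Because there's exactly one group, `findall` drops the full match and keeps group 1 from each hit.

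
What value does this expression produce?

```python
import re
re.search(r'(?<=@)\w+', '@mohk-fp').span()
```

(1, 5)

The lookaround is zero-width — it requires the adjacent text to match without consuming it, so the asserted text isn't part of the match.
The match spans [1:5] → 'mohk'.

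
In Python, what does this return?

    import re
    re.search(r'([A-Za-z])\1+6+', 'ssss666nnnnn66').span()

`\1` is not a pattern — it's the concrete string captured by group 1, re-applied verbatim.
The match spans [0:7] → 'ssss666'.

(0, 7)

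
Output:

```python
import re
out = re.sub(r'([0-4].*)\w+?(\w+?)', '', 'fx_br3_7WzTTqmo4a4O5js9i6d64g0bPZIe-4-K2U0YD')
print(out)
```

Pattern: a character in [0-4], then zero or more of any character (captured); then one or more of a word character (lazy); then one or more of a word character (lazy) (captured).
Matches: at [5:44] → '3_7WzTTqmo4a4O5js9i6d64g0bPZIe-4-K2U0YD'.
Every occurrence is swapped for ''.

fx_br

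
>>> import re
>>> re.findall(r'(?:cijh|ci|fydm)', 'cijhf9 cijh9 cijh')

['cijh', 'cijh', 'cijh']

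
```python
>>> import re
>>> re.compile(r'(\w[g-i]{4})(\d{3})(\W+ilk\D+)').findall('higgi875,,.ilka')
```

[('higgi', '875', ',,.ilka')]

Pattern: a word character, then exactly 4 of a character in [g-i] (captured); then exactly 3 of a digit (captured); then one or more of a non-word character, then the literal 'ilk', then one or more of a non-digit (captured).
Scanning left to right: at [0:15] match 'higgi875,,.ilka', groups = ('higgi', '875', ',,.ilka').
With 3 capturing groups, `findall` returns a 3-tuple per match.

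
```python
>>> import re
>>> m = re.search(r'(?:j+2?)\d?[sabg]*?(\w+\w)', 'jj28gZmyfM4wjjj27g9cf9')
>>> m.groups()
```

('gZmyfM4wjjj27g9cf9',)

The match spans [0:22] → 'jj28gZmyfM4wjjj27g9cf9'.
Captured: group 1 = 'gZmyfM4wjjj27g9cf9'.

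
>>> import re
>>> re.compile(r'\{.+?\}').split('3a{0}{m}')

['3a', '', '']

Matches to split on: at [2:5] → '{0}'; at [5:8] → '{m}'.
Splitting on the pattern gives 3 pieces.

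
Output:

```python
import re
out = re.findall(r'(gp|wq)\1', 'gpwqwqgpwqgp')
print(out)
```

`\1` has to match the exact text group 1 already captured.
Matches: at [2:6] match 'wqwq', group 1 = 'wq'.
`findall` collects group 1 from the one match (1 total).

['wq']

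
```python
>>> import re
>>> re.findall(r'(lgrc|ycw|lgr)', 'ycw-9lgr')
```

Matches: at [0:3] match 'ycw', group 1 = 'ycw'; at [5:8] match 'lgr', group 1 = 'lgr'.
With a single group, `findall` returns only what that group captured — 2 items.

['ycw', 'lgr']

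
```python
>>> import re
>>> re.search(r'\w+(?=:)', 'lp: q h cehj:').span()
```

Lookahead/lookbehind check context without consuming it, so the matched span excludes the asserted characters.
The match spans [0:2] → 'lp'.

(0, 2)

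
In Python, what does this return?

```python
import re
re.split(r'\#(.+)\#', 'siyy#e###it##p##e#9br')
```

['siyy', 'e###it##p##e', '9br']

With a capturing group present, the delimiter's captured portion is kept in the result list.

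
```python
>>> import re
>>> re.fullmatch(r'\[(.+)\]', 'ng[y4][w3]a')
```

None

`re.fullmatch` requires the pattern to consume the entire string.
Here the pattern can't cover the whole string, so the call returns None.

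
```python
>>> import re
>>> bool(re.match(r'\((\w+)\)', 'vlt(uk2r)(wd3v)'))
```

False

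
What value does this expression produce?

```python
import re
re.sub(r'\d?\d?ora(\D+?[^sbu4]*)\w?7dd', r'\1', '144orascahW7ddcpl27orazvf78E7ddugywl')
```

'1scahW7ddcpl27orazvf78Eugywl'

Pattern: optionally a digit, then optionally a digit, then the literal 'ora'; then one or more of a non-digit (lazy), then zero or more of any character except [sbu4] (captured); then optionally a word character, then the literal '7dd'.
Matches: at [1:31] → '44orascahW7ddcpl27orazvf78E7dd'.
`\1` in the replacement pulls in group 1's text for each match.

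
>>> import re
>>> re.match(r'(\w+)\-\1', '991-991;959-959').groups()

('991',)

The match spans [0:7] → '991-991'.
Captured: group 1 = '991'.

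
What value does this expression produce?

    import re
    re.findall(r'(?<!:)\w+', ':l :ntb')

['tb']

The negative lookahead/lookbehind blocks any match where the forbidden context is present.
Matches: at [5:7] → 'tb'.
No capturing groups, so `findall` returns the 1 full match string.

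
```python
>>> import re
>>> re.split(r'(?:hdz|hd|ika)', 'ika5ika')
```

Each match becomes a cut point; 3 segments remain.

['', '5', '']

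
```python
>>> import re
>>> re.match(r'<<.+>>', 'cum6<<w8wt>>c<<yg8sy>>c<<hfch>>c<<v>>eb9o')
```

None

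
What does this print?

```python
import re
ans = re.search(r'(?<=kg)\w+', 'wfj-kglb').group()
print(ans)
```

Because the assertion is zero-width, the text it checks is not consumed and won't appear in the result.
`search` walks the string left to right and returns the first match it finds.
The match spans [6:8] → 'lb'.

lb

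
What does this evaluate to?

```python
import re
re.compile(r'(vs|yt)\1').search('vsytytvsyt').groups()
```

The match spans [2:6] → 'ytyt'.
Captured: group 1 = 'yt'.

('yt',)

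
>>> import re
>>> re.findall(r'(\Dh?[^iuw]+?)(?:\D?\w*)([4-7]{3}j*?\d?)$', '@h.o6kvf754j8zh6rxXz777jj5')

[('@h.', '777jj5')]

This matches a non-digit, then optionally a literal 'h', then one or more of any character except [iuw] (lazy) (captured); then optionally a non-digit, then zero or more of a word character (non-capturing group); then exactly 3 of a character in [4-7], then zero or more of the literal 'j' (lazy), then optionally a digit (captured); then anchored at the end.
The `?` after the quantifier makes it lazy — it takes as little as possible before letting the rest of the pattern try.
Scanning left to right: at [0:26] match '@h.o6kvf754j8zh6rxXz777jj5', groups = ('@h.', '777jj5').
With 2 capturing groups, `findall` returns a 2-tuple per match.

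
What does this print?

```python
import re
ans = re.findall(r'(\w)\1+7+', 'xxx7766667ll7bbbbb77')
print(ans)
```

After group 1 captures some text, `\1` only succeeds where that same text appears again.
`findall` collects group 1 from each match (4 total).

['x', '6', 'l', 'b']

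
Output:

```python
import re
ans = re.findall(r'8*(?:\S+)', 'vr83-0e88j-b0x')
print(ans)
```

No capturing groups, so `findall` returns the 1 full match string.

['vr83-0e88j-b0x']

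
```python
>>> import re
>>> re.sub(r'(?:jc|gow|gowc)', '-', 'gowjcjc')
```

Matches: at [0:3] → 'gow'; at [3:5] → 'jc'; at [5:7] → 'jc'.
Each match is replaced by '-'.

'---'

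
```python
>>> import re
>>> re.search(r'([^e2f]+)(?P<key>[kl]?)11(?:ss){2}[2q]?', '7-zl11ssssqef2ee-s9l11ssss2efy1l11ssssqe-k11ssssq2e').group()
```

'7-zl11ssssq'

The pattern matches one or more of any character except [e2f] (captured); then optionally one of [kl] (captured as 'key'); then the literal '11', then the literal 'ss' repeated 2 times, then optionally one of [2q].
`re.search` scans for the first position where the pattern succeeds.
The match spans [0:11] → '7-zl11ssssq'.
Captured: group 1 = '7-zl', group 2 = ''.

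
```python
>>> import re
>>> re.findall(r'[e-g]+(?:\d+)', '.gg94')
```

['gg94']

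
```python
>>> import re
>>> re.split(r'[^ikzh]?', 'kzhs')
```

Splitting on the pattern gives 6 pieces.

['', 'k', 'z', 'h', '', '']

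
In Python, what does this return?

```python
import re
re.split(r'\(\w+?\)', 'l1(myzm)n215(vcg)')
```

Matches to split on: at [2:8] → '(myzm)'; at [12:17] → '(vcg)'.
Each match becomes a cut point; 3 segments remain.

['l1', 'n215', '']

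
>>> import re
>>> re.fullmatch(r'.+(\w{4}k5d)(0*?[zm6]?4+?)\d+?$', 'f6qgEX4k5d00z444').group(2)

This matches one or more of any character; then exactly 4 of a word character, then the literal 'k5d' (captured); then zero or more of a literal '0' (lazy), then optionally one of [zm6], then one or more of the literal '4' (lazy) (captured); then one or more of a digit (lazy); then anchored at the end.
With the lazy modifier that quantifier settles for the fewest repetitions that let the rest of the pattern succeed (the atoms after it are unaffected and can still be greedy).
`re.fullmatch` is like wrapping the pattern in `^…$` (in single-line mode).
The match spans [0:16] → 'f6qgEX4k5d00z444'.
Captured: group 1 = 'gEX4k5d', group 2 = '00z4'.

'00z4'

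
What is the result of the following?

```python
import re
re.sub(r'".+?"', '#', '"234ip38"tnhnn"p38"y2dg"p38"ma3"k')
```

'#tnhnn#y2dg#ma3"k'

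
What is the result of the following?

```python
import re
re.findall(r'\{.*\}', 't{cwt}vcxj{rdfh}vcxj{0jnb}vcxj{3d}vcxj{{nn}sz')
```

['{cwt}vcxj{rdfh}vcxj{0jnb}vcxj{3d}vcxj{{nn}']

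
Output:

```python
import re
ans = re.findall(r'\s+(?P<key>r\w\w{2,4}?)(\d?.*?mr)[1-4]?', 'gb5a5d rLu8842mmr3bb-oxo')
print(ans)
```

[('rLu8', '842mmr')]

Pattern: one or more of whitespace; then the literal 'r', then a word character, then 2 to 4 of a word character (lazy) (captured as 'key'); then optionally a digit, then zero or more of any character (lazy), then the literal 'mr' (captured); then optionally a character in [1-4].
Matches: at [6:18] match ' rLu8842mmr3', groups = ('rLu8', '842mmr').
2 groups means the one result is a tuple of 2 captured strings — 1 here.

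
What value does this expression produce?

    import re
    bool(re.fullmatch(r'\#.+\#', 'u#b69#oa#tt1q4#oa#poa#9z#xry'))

`fullmatch` succeeds only if the pattern covers the string from start to end.
Here the pattern can't cover the whole string, so the call returns None, and `bool(None)` is False.

False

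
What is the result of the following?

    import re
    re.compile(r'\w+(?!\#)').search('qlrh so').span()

(0, 4)

A negative assertion filters positions out without eating any characters.
`re.search` tries every starting position until one works.
The match spans [0:4] → 'qlrh'.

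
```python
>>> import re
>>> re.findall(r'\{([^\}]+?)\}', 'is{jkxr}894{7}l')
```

['jkxr', '7']

Walking the string: at [2:8] match '{jkxr}', group 1 = 'jkxr'; at [11:14] match '{7}', group 1 = '7'.
One capturing group, so `findall` returns just the captured substring from each match — 2 in all.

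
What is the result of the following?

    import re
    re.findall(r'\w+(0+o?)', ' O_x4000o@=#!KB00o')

['0o', '0o']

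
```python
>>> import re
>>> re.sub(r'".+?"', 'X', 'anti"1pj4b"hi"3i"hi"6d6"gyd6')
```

The `?` after the quantifier makes it lazy — it takes as little as possible before letting the rest of the pattern try.
Matches: at [4:11] → '"1pj4b"'; at [13:17] → '"3i"'; at [19:24] → '"6d6"'.
Every occurrence is swapped for 'X'.

'antiXhiXhiXgyd6'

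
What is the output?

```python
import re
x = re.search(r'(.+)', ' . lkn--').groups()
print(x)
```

(' . lkn--',)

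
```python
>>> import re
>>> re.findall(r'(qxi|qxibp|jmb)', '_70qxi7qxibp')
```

Alternation tries branches left to right and keeps the first one that lets the overall match succeed at that position.
Matches: at [3:6] match 'qxi', group 1 = 'qxi'; at [7:10] match 'qxi', group 1 = 'qxi'.
One capturing group, so `findall` returns just the captured substring from each match — 2 in all.

['qxi', 'qxi']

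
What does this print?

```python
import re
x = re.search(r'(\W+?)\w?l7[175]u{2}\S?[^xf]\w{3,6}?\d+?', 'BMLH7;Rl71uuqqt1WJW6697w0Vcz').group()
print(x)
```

;Rl71uuqqt1WJW6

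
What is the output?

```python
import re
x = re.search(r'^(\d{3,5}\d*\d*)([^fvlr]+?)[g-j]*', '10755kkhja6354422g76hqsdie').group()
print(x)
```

10755k

This matches anchored at the start of the string; then 3 to 5 of a digit, then zero or more of a digit, then zero or more of a digit (captured); then one or more of any character except [fvlr] (lazy) (captured); then zero or more of a character in [g-j].
A `+?`/`*?`/`{m,n}?` starts at its minimum and grows only as far as needed for what follows to match.
`re.search` scans for the first position where the pattern succeeds.
The match spans [0:6] → '10755k'.
Captured: group 1 = '10755', group 2 = 'k'.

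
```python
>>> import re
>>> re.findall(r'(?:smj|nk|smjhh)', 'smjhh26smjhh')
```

The regex engine tests alternatives in the order written; an earlier branch that matches wins even if a later one would match more.
Scanning left to right: at [0:3] → 'smj'; at [7:10] → 'smj'.
`findall` yields the raw match text (2 of them) because the pattern has no groups.

['smj', 'smj']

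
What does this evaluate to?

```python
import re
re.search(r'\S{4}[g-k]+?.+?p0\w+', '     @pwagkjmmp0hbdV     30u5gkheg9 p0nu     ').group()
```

'@pwagkjmmp0hbdV'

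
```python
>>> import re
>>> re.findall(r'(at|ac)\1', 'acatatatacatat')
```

`\1` has to match the exact text group 1 already captured.
Because there's exactly one group, `findall` drops the full match and keeps group 1 from each hit.

['at', 'at']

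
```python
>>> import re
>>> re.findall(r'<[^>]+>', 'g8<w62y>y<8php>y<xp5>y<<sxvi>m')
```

['<w62y>', '<8php>', '<xp5>', '<<sxvi>']

Since nothing is captured, `findall` lists the 4 matched substrings directly.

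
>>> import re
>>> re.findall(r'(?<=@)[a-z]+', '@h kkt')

['h']

The lookaround is zero-width — it requires the adjacent text to match without consuming it, so the asserted text isn't part of the match.
Since nothing is captured, `findall` lists the 1 matched substring directly.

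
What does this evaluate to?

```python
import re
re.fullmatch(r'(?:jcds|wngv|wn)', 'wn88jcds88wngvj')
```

None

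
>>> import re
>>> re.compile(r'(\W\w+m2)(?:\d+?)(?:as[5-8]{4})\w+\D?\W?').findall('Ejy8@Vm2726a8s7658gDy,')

[]

Pattern: a non-word character, then one or more of a word character, then the literal 'm2' (captured); then one or more of a digit (lazy) (non-capturing group); then the literal 'as', then exactly 4 of a character in [5-8] (non-capturing group); then one or more of a word character, then optionally a non-digit, then optionally a non-word character.
With a single group, `findall` returns only what that group captured — 0 items.
Nothing in the string satisfies the pattern, so the list is empty.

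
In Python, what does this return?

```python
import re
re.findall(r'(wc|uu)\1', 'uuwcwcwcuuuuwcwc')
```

['wc', 'uu', 'wc']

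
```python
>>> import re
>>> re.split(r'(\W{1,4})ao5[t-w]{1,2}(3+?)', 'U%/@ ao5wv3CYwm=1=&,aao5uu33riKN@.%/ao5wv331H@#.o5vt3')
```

This matches 1 to 4 of a non-word character (captured); then the literal 'ao5', then 1 to 2 of a character in [t-w]; then one or more of a literal '3' (lazy) (captured).
Matches to split on: at [1:11] → '%/@ ao5wv3'; at [32:42] → '@.%/ao5wv3'.
`re.split` interleaves the captured-group text with the surrounding fragments.

['U', '%/@ ', '3', 'CYwm=1=&,aao5uu33riKN', '@.%/', '3', '31H@#.o5vt3']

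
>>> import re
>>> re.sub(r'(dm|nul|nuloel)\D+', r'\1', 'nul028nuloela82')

'nul028nul82'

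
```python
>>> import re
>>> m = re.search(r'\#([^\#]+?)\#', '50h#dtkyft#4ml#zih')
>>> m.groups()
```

('dtkyft',)

`re.search` scans for the first position where the pattern succeeds.
The match spans [3:11] → '#dtkyft#'.
Captured: group 1 = 'dtkyft'.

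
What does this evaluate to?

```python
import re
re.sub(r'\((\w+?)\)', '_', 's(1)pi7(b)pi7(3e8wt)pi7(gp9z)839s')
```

's_pi7_pi7_pi7_839s'

Matches: at [1:4] → '(1)'; at [7:10] → '(b)'; at [13:20] → '(3e8wt)'; at [23:29] → '(gp9z)'.
Every occurrence is swapped for '_'.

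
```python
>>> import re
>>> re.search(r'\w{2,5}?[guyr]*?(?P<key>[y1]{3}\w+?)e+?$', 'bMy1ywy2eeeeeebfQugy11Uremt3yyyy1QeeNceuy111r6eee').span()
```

(0, 49)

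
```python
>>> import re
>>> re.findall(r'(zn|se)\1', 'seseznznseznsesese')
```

The backreference `\1` re-matches whatever the first group consumed, character for character.
With a single group, `findall` returns only what that group captured — 3 items.

['se', 'zn', 'se']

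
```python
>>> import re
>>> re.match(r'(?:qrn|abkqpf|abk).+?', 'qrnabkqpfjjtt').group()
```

'qrna'

With `match`, the pattern is implicitly anchored at the beginning.
The match spans [0:4] → 'qrna'.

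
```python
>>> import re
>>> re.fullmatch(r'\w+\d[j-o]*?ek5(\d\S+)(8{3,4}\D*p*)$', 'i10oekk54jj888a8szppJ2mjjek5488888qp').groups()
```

The pattern matches one or more of a word character; then a digit, then zero or more of a character in [j-o] (lazy), then the literal 'ek5'; then a digit, then one or more of a non-whitespace character (captured); then 3 to 4 of a literal '8', then zero or more of a non-digit, then zero or more of the literal 'p' (captured); then anchored at the end.
`re.fullmatch` is like wrapping the pattern in `^…$` (in single-line mode).
The match spans [0:36] → 'i10oekk54jj888a8szppJ2mjjek5488888qp'.
Captured: group 1 = '488', group 2 = '888qp'.

('488', '888qp')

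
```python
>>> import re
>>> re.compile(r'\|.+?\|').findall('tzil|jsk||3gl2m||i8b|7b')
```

A `+?`/`*?`/`{m,n}?` starts at its minimum and grows only as far as needed for what follows to match.
No capturing groups, so `findall` returns the 3 full match strings.

['|jsk|', '|3gl2m|', '|i8b|']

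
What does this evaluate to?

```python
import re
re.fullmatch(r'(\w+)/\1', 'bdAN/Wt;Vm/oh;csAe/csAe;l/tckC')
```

`\1` is not a pattern — it's the concrete string captured by group 1, re-applied verbatim.
`re.fullmatch` is like wrapping the pattern in `^…$` (in single-line mode).
Here the string isn't matched end-to-end, so the call returns None.

None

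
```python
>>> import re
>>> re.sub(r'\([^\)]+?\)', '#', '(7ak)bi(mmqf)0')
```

'#bi#0'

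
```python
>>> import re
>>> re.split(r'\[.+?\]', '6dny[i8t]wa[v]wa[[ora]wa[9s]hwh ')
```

['6dny', 'wa', 'wa', 'wa', 'hwh ']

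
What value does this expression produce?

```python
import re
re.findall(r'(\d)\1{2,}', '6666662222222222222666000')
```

['6', '2', '6', '0']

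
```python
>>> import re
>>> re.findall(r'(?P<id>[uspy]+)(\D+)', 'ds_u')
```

[('s', '_u')]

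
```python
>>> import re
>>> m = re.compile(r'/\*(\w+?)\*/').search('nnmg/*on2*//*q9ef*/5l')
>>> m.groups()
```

('on2',)

The match spans [4:11] → '/*on2*/'.
Captured: group 1 = 'on2'.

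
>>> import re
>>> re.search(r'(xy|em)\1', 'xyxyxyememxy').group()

'xyxy'

The backreference `\1` re-matches whatever the first group consumed, character for character.
`re.search` tries every starting position until one works.
The match spans [0:4] → 'xyxy'.
Captured: group 1 = 'xy'.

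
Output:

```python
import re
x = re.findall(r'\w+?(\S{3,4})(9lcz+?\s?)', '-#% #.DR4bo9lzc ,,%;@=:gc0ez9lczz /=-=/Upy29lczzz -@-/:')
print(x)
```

[('c0ez', '9lcz'), ('py2', '9lcz')]

The pattern matches one or more of a word character (lazy); then 3 to 4 of a non-whitespace character (captured); then the literal '9lc', then one or more of a literal 'z' (lazy), then optionally whitespace (captured).
With 2 capturing groups, `findall` returns a 2-tuple per match.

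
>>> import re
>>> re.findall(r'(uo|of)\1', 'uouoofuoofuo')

A backreference is literal: `\1` must see the identical characters the first group matched.
Matches: at [0:4] match 'uouo', group 1 = 'uo'.
`findall` collects group 1 from the one match (1 total).

['uo']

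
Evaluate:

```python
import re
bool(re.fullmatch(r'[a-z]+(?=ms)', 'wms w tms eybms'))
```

False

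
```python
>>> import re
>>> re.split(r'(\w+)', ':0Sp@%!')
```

[':', '0Sp', '@%!']

`re.split` interleaves the captured-group text with the surrounding fragments.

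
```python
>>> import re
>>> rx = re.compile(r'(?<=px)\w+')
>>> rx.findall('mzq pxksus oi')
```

['ksus']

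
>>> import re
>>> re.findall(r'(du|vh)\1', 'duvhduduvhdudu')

['du', 'du']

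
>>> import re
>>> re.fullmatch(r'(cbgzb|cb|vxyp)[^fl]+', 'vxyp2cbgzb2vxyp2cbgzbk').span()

(0, 22)

`re.fullmatch` is like wrapping the pattern in `^…$` (in single-line mode).
The match spans [0:22] → 'vxyp2cbgzb2vxyp2cbgzbk'.
Captured: group 1 = 'vxyp'.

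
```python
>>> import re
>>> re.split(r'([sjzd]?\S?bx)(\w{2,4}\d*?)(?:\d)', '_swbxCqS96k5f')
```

['_', 'swbx', 'CqS9', 'k5f']

Pattern: optionally one of [sjzd], then optionally a non-whitespace character, then the literal 'bx' (captured); then 2 to 4 of a word character, then zero or more of a digit (lazy) (captured); then a digit (non-capturing group).
Matches to split on: at [1:10] → 'swbxCqS96'.
The group in the pattern means `split` returns the separators' captures alongside the pieces.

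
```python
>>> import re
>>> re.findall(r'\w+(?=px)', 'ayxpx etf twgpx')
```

Lookahead/lookbehind check context without consuming it, so the matched span excludes the asserted characters.
Scanning left to right: at [0:3] → 'ayx'; at [10:13] → 'twg'.
`findall` yields the raw match text (2 of them) because the pattern has no groups.

['ayx', 'twg']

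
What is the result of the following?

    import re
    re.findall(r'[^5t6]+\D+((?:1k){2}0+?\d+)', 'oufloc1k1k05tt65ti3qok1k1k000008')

['1k1k05', '1k1k000008']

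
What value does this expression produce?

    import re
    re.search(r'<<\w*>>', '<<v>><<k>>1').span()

(0, 5)

Unlike `match`, `search` isn't anchored — it looks for the pattern anywhere in the string.
The match spans [0:5] → '<<v>>'.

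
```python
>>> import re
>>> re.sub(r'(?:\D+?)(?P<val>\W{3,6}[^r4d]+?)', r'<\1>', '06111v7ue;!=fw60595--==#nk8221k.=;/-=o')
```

'06111v7<;!=f>w60595<-==#n>k8221<.=;/-=o>'

This matches one or more of a non-digit (lazy) (non-capturing group); then 3 to 6 of a non-word character, then one or more of any character except [r4d] (lazy) (captured as 'val').
Because the quantifier is non-greedy, it stops expanding at the earliest point where the rest of the pattern can succeed.
Matches: at [7:13] → 'ue;!=f'; at [19:25] → '--==#n'; at [30:38] → 'k.=;/-=o'.
Each match is replaced using the text its own group 1 captured.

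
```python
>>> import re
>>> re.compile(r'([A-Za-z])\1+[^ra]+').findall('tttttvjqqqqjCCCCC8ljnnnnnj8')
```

`\1` has to match the exact text group 1 already captured.
Matches: at [0:27] match 'tttttvjqqqqjCCCCC8ljnnnnnj8', group 1 = 't'.
Because there's exactly one group, `findall` drops the full match and keeps group 1 from the one hit.

['t']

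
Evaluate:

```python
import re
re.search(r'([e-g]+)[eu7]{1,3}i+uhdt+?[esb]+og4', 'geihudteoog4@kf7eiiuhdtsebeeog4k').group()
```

'f7eiiuhdtsebeeog4'

The match spans [14:31] → 'f7eiiuhdtsebeeog4'.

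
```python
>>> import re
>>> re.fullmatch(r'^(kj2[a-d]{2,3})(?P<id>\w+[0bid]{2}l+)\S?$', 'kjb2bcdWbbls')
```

None

`fullmatch` succeeds only if the pattern covers the string from start to end.
Here there's no way to consume every character, so the call returns None.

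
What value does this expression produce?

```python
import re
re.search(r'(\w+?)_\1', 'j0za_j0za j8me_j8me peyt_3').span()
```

(0, 9)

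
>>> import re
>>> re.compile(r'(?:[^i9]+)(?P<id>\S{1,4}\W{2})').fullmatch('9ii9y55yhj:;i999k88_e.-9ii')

None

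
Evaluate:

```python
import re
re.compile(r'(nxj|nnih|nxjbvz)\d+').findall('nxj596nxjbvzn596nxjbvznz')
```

['nxj']

Scanning left to right: at [0:6] match 'nxj596', group 1 = 'nxj'.
Because there's exactly one group, `findall` drops the full match and keeps group 1 from the one hit.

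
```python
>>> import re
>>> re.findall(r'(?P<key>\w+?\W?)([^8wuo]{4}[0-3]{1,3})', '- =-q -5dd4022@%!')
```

[('5', 'dd4022')]

This matches one or more of a word character (lazy), then optionally a non-word character (captured as 'key'); then exactly 4 of any character except [8wuo], then 1 to 3 of a character in [0-3] (captured).
Lazy quantifiers expand one character at a time until the remainder of the pattern can match.
Scanning left to right: at [7:14] match '5dd4022', groups = ('5', 'dd4022').
2 groups means the one result is a tuple of 2 captured strings — 1 here.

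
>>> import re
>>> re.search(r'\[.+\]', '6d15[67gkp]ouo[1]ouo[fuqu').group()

Unlike `match`, `search` isn't anchored — it looks for the pattern anywhere in the string.
The match spans [4:17] → '[67gkp]ouo[1]'.

'[67gkp]ouo[1]'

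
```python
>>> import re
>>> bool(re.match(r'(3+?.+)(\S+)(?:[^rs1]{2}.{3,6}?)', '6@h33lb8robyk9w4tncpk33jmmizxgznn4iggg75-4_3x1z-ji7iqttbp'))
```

With `match`, the pattern is implicitly anchored at the beginning.
Here the pattern fails at index 0, so the call returns None, and `bool(None)` is False.

False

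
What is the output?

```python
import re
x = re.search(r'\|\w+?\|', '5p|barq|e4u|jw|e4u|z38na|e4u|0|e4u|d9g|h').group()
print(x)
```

`re.search` tries every starting position until one works.
The match spans [2:8] → '|barq|'.

|barq|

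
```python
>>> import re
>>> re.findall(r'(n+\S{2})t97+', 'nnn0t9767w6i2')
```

This matches one or more of a literal 'n', then exactly 2 of a non-whitespace character (captured); then the literal 't9', then one or more of the literal '7'.
One capturing group, so `findall` returns just the captured substring from the one match — 1 in all.

['nnn0']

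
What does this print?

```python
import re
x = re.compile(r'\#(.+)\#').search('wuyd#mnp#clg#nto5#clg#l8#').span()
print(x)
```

`search` walks the string left to right and returns the first match it finds.
The match spans [4:25] → '#mnp#clg#nto5#clg#l8#'.
Captured: group 1 = 'mnp#clg#nto5#clg#l8'.

(4, 25)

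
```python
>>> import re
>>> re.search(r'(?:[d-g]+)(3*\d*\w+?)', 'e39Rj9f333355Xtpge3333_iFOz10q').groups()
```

The match spans [0:4] → 'e39R'.
Captured: group 1 = '39R'.

('39R',)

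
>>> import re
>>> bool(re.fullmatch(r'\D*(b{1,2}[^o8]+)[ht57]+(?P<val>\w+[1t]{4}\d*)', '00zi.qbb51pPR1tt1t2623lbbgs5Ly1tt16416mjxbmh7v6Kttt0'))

This matches zero or more of a non-digit; then 1 to 2 of a literal 'b', then one or more of any character except [o8] (captured); then one or more of one of [ht57]; then one or more of a word character, then exactly 4 of one of [1t], then zero or more of a digit (captured as 'val').
`re.fullmatch` requires the pattern to consume the entire string.
Here there's no way to consume every character, so the call returns None, and `bool(None)` is False.

False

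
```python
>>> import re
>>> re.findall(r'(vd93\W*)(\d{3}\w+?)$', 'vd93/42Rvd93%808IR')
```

[('vd93%', '808IR')]

With 2 capturing groups, `findall` returns a 2-tuple per match.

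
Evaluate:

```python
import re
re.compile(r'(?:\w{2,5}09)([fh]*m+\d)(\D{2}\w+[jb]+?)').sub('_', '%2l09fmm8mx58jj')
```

`sub` substitutes '_' at each match site.

'%_'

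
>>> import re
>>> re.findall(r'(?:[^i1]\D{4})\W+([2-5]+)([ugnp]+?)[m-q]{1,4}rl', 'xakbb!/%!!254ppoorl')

The pattern matches any character except [i1], then exactly 4 of a non-digit (non-capturing group); then one or more of a non-word character; then one or more of a character in [2-5] (captured); then one or more of one of [ugnp] (lazy) (captured); then 1 to 4 of a character in [m-q], then the literal 'rl'.
Multiple groups make `findall` return tuples — one 2-tuple for the one match.

[('254', 'p')]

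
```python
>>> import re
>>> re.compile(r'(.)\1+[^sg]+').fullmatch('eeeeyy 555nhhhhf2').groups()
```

('e',)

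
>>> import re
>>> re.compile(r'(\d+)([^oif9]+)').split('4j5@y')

['', '4', 'j5@y', '']

The group in the pattern means `split` returns the separators' captures alongside the pieces.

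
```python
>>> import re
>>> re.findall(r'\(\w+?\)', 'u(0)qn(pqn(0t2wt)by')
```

With no groups in the pattern, `findall` gives back each whole match — 2 here.

['(0)', '(0t2wt)']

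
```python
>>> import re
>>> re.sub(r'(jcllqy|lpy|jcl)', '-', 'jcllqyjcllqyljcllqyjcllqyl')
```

'--l--l'

The regex engine tests alternatives in the order written; an earlier branch that matches wins even if a later one would match more.
Matches: at [0:6] → 'jcllqy'; at [6:12] → 'jcllqy'; at [13:19] → 'jcllqy'; at [19:25] → 'jcllqy'.
Every occurrence is swapped for '-'.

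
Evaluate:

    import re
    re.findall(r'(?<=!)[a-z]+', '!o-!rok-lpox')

['o', 'rok']

The `(?=…)`/`(?<=…)` assertion just peeks at neighbouring text; it doesn't advance the match position.
Matches: at [1:2] → 'o'; at [4:7] → 'rok'.
No capturing groups, so `findall` returns the 2 full match strings.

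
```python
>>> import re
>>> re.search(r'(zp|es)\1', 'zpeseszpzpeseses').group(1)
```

'es'

After group 1 captures some text, `\1` only succeeds where that same text appears again.
`search` walks the string left to right and returns the first match it finds.
The match spans [2:6] → 'eses'.
Captured: group 1 = 'es'.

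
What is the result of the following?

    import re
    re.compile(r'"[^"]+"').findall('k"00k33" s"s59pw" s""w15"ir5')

Matches: at [1:8] → '"00k33"'; at [10:17] → '"s59pw"'; at [20:25] → '"w15"'.
`findall` yields the raw match text (3 of them) because the pattern has no groups.

['"00k33"', '"s59pw"', '"w15"']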